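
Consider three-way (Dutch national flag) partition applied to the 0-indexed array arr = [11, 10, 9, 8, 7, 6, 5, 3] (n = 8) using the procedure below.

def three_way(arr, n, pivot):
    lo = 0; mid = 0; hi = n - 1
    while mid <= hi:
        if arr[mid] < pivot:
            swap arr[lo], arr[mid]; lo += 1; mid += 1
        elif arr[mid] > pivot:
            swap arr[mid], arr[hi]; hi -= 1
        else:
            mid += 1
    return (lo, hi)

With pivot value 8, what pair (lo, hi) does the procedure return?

lo=0 mid=0 hi=7
11>8: swap(0,7), hi=6 ⇒ [3, 10, 9, 8, 7, 6, 5, 11]
3<8: swap(0,0), lo=1 mid=1 ⇒ [3, 10, 9, 8, 7, 6, 5, 11]
10>8: swap(1,6), hi=5 ⇒ [3, 5, 9, 8, 7, 6, 10, 11]
5<8: swap(1,1), lo=2 mid=2 ⇒ [3, 5, 9, 8, 7, 6, 10, 11]
9>8: swap(2,5), hi=4 ⇒ [3, 5, 6, 8, 7, 9, 10, 11]
6<8: swap(2,2), lo=3 mid=3 ⇒ [3, 5, 6, 8, 7, 9, 10, 11]
8=8: mid=4
7<8: swap(3,4), lo=4 mid=5 ⇒ [3, 5, 6, 7, 8, 9, 10, 11]
done. lo=4 hi=4; arr=[3, 5, 6, 7, 8, 9, 10, 11]

(4, 4)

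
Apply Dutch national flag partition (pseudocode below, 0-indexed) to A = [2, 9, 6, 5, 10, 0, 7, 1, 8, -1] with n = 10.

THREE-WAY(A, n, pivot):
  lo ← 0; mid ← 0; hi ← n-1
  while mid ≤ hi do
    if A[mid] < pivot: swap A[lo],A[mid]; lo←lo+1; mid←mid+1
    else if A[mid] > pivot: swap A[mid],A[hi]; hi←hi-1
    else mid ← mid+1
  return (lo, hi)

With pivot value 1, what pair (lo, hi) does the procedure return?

pivot = 1; lo=0, mid=0, hi=9
A[mid]=2>1: swap A[0],A[9]; hi=8 → [-1, 9, 6, 5, 10, 0, 7, 1, 8, 2]
A[mid]=-1<1: swap A[0],A[0]; lo=1,mid=1 → [-1, 9, 6, 5, 10, 0, 7, 1, 8, 2]
A[mid]=9>1: swap A[1],A[8]; hi=7 → [-1, 8, 6, 5, 10, 0, 7, 1, 9, 2]
A[mid]=8>1: swap A[1],A[7]; hi=6 → [-1, 1, 6, 5, 10, 0, 7, 8, 9, 2]
A[mid]=1=1: mid=2
A[mid]=6>1: swap A[2],A[6]; hi=5 → [-1, 1, 7, 5, 10, 0, 6, 8, 9, 2]
A[mid]=7>1: swap A[2],A[5]; hi=4 → [-1, 1, 0, 5, 10, 7, 6, 8, 9, 2]
A[mid]=0<1: swap A[1],A[2]; lo=2,mid=3 → [-1, 0, 1, 5, 10, 7, 6, 8, 9, 2]
A[mid]=5>1: swap A[3],A[4]; hi=3 → [-1, 0, 1, 10, 5, 7, 6, 8, 9, 2]
A[mid]=10>1: swap A[3],A[3]; hi=2 → [-1, 0, 1, 10, 5, 7, 6, 8, 9, 2]
end: lo=2, hi=2; A = [-1, 0, 1, 10, 5, 7, 6, 8, 9, 2]

(2, 2)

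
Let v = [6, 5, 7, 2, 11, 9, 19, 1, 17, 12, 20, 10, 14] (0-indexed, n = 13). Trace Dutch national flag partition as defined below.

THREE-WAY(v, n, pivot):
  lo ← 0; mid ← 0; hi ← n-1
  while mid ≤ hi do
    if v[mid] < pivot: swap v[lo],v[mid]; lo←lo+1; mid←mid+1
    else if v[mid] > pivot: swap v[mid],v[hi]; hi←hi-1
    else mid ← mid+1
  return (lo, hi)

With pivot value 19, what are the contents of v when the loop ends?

pivot = 19; lo=0, mid=0, hi=12
v[mid]=6<19: swap v[0],v[0]; lo=1,mid=1 → [6, 5, 7, 2, 11, 9, 19, 1, 17, 12, 20, 10, 14]
v[mid]=5<19: swap v[1],v[1]; lo=2,mid=2 → [6, 5, 7, 2, 11, 9, 19, 1, 17, 12, 20, 10, 14]
v[mid]=7<19: swap v[2],v[2]; lo=3,mid=3 → [6, 5, 7, 2, 11, 9, 19, 1, 17, 12, 20, 10, 14]
v[mid]=2<19: swap v[3],v[3]; lo=4,mid=4 → [6, 5, 7, 2, 11, 9, 19, 1, 17, 12, 20, 10, 14]
v[mid]=11<19: swap v[4],v[4]; lo=5,mid=5 → [6, 5, 7, 2, 11, 9, 19, 1, 17, 12, 20, 10, 14]
v[mid]=9<19: swap v[5],v[5]; lo=6,mid=6 → [6, 5, 7, 2, 11, 9, 19, 1, 17, 12, 20, 10, 14]
v[mid]=19=19: mid=7
v[mid]=1<19: swap v[6],v[7]; lo=7,mid=8 → [6, 5, 7, 2, 11, 9, 1, 19, 17, 12, 20, 10, 14]
v[mid]=17<19: swap v[7],v[8]; lo=8,mid=9 → [6, 5, 7, 2, 11, 9, 1, 17, 19, 12, 20, 10, 14]
v[mid]=12<19: swap v[8],v[9]; lo=9,mid=10 → [6, 5, 7, 2, 11, 9, 1, 17, 12, 19, 20, 10, 14]
v[mid]=20>19: swap v[10],v[12]; hi=11 → [6, 5, 7, 2, 11, 9, 1, 17, 12, 19, 14, 10, 20]
v[mid]=14<19: swap v[9],v[10]; lo=10,mid=11 → [6, 5, 7, 2, 11, 9, 1, 17, 12, 14, 19, 10, 20]
v[mid]=10<19: swap v[10],v[11]; lo=11,mid=12 → [6, 5, 7, 2, 11, 9, 1, 17, 12, 14, 10, 19, 20]
end: lo=11, hi=11; v = [6, 5, 7, 2, 11, 9, 1, 17, 12, 14, 10, 19, 20]

[6, 5, 7, 2, 11, 9, 1, 17, 12, 14, 10, 19, 20]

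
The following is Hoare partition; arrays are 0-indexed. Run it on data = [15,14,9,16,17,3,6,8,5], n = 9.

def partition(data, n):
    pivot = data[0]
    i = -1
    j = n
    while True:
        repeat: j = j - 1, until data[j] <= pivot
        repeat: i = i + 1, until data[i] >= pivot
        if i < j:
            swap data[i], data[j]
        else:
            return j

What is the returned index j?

5

pivot = data[0] = 15; i = -1, j = 9
j→8 (data[8]=5≤15), i→0 (data[0]=15≥15); i<j, swap → [5,14,9,16,17,3,6,8,15]
j→7 (data[7]=8≤15), i→3 (data[3]=16≥15); i<j, swap → [5,14,9,8,17,3,6,16,15]
j→6 (data[6]=6≤15), i→4 (data[4]=17≥15); i<j, swap → [5,14,9,8,6,3,17,16,15]
j→5, i→6; i≥j, return j=5. data = [5,14,9,8,6,3,17,16,15]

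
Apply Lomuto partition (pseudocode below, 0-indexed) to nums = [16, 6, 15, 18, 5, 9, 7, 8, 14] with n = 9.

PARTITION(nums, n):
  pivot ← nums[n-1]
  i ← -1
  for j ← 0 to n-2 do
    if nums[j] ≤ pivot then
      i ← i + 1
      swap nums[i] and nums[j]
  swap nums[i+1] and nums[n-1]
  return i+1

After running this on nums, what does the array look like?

[6, 5, 9, 7, 8, 14, 18, 16, 15]

pivot = nums[8] = 14; i = -1
j=0: nums[0]=16 > 14 → no swap
j=1: nums[1]=6 ≤ 14 → i=0, swap nums[0],nums[1] → [6, 16, 15, 18, 5, 9, 7, 8, 14]
j=2: nums[2]=15 > 14 → no swap
j=3: nums[3]=18 > 14 → no swap
j=4: nums[4]=5 ≤ 14 → i=1, swap nums[1],nums[4] → [6, 5, 15, 18, 16, 9, 7, 8, 14]
j=5: nums[5]=9 ≤ 14 → i=2, swap nums[2],nums[5] → [6, 5, 9, 18, 16, 15, 7, 8, 14]
j=6: nums[6]=7 ≤ 14 → i=3, swap nums[3],nums[6] → [6, 5, 9, 7, 16, 15, 18, 8, 14]
j=7: nums[7]=8 ≤ 14 → i=4, swap nums[4],nums[7] → [6, 5, 9, 7, 8, 15, 18, 16, 14]
final swap nums[5],nums[8] → [6, 5, 9, 7, 8, 14, 18, 16, 15]; return 5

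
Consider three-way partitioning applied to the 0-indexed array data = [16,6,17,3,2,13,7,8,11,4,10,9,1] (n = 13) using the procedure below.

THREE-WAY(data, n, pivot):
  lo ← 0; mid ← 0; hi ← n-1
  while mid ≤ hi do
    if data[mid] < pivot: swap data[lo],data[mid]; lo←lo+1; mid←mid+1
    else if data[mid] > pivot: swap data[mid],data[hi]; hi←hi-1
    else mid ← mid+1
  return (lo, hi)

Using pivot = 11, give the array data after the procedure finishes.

pivot = 11; lo=0, mid=0, hi=12
data[mid]=16>11: swap data[0],data[12]; hi=11 → [1,6,17,3,2,13,7,8,11,4,10,9,16]
data[mid]=1<11: swap data[0],data[0]; lo=1,mid=1 → [1,6,17,3,2,13,7,8,11,4,10,9,16]
data[mid]=6<11: swap data[1],data[1]; lo=2,mid=2 → [1,6,17,3,2,13,7,8,11,4,10,9,16]
data[mid]=17>11: swap data[2],data[11]; hi=10 → [1,6,9,3,2,13,7,8,11,4,10,17,16]
data[mid]=9<11: swap data[2],data[2]; lo=3,mid=3 → [1,6,9,3,2,13,7,8,11,4,10,17,16]
data[mid]=3<11: swap data[3],data[3]; lo=4,mid=4 → [1,6,9,3,2,13,7,8,11,4,10,17,16]
data[mid]=2<11: swap data[4],data[4]; lo=5,mid=5 → [1,6,9,3,2,13,7,8,11,4,10,17,16]
data[mid]=13>11: swap data[5],data[10]; hi=9 → [1,6,9,3,2,10,7,8,11,4,13,17,16]
data[mid]=10<11: swap data[5],data[5]; lo=6,mid=6 → [1,6,9,3,2,10,7,8,11,4,13,17,16]
data[mid]=7<11: swap data[6],data[6]; lo=7,mid=7 → [1,6,9,3,2,10,7,8,11,4,13,17,16]
data[mid]=8<11: swap data[7],data[7]; lo=8,mid=8 → [1,6,9,3,2,10,7,8,11,4,13,17,16]
data[mid]=11=11: mid=9
data[mid]=4<11: swap data[8],data[9]; lo=9,mid=10 → [1,6,9,3,2,10,7,8,4,11,13,17,16]
end: lo=9, hi=9; data = [1,6,9,3,2,10,7,8,4,11,13,17,16]

[1,6,9,3,2,10,7,8,4,11,13,17,16]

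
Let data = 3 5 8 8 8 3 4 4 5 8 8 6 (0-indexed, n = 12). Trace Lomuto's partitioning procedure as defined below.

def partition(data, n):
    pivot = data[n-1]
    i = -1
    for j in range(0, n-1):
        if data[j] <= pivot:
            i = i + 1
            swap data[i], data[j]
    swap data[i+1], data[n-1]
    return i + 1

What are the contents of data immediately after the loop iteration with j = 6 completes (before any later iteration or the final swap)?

3 5 3 4 8 8 8 4 5 8 8 6

pivot = data[11] = 6; i = -1
j=0: data[0]=3 ≤ 6 → i=0, swap data[0],data[0] (no change) → 3 5 8 8 8 3 4 4 5 8 8 6
j=1: data[1]=5 ≤ 6 → i=1, swap data[1],data[1] (no change) → 3 5 8 8 8 3 4 4 5 8 8 6
j=2: data[2]=8 > 6 → no swap
j=3: data[3]=8 > 6 → no swap
j=4: data[4]=8 > 6 → no swap
j=5: data[5]=3 ≤ 6 → i=2, swap data[2],data[5] → 3 5 3 8 8 8 4 4 5 8 8 6
j=6: data[6]=4 ≤ 6 → i=3, swap data[3],data[6] → 3 5 3 4 8 8 8 4 5 8 8 6
(after j=6) data = 3 5 3 4 8 8 8 4 5 8 8 6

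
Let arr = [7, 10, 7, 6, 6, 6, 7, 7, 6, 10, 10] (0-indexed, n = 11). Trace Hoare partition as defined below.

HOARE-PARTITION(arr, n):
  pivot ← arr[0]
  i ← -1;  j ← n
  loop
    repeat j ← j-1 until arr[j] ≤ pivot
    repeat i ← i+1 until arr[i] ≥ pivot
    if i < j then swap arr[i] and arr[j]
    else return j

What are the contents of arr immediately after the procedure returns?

pivot=7
j stops at 8 (6), i stops at 0 (7); swap ⇒ [6, 10, 7, 6, 6, 6, 7, 7, 7, 10, 10]
j stops at 7 (7), i stops at 1 (10); swap ⇒ [6, 7, 7, 6, 6, 6, 7, 10, 7, 10, 10]
j stops at 6 (7), i stops at 2 (7); swap ⇒ [6, 7, 7, 6, 6, 6, 7, 10, 7, 10, 10]
j stops at 5, i stops at 6; i≥j ⇒ return 5. arr=[6, 7, 7, 6, 6, 6, 7, 10, 7, 10, 10]

[6, 7, 7, 6, 6, 6, 7, 10, 7, 10, 10]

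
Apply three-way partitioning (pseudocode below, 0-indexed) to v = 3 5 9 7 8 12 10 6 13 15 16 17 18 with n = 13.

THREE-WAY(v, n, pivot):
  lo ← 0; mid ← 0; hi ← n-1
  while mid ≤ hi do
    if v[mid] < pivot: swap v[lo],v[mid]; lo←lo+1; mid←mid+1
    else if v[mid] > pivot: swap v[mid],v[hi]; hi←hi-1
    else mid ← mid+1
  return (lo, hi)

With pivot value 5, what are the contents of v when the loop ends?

lo=0 mid=0 hi=12
3<5: swap(0,0), lo=1 mid=1 ⇒ 3 5 9 7 8 12 10 6 13 15 16 17 18
5=5: mid=2
9>5: swap(2,12), hi=11 ⇒ 3 5 18 7 8 12 10 6 13 15 16 17 9
18>5: swap(2,11), hi=10 ⇒ 3 5 17 7 8 12 10 6 13 15 16 18 9
17>5: swap(2,10), hi=9 ⇒ 3 5 16 7 8 12 10 6 13 15 17 18 9
16>5: swap(2,9), hi=8 ⇒ 3 5 15 7 8 12 10 6 13 16 17 18 9
15>5: swap(2,8), hi=7 ⇒ 3 5 13 7 8 12 10 6 15 16 17 18 9
13>5: swap(2,7), hi=6 ⇒ 3 5 6 7 8 12 10 13 15 16 17 18 9
6>5: swap(2,6), hi=5 ⇒ 3 5 10 7 8 12 6 13 15 16 17 18 9
10>5: swap(2,5), hi=4 ⇒ 3 5 12 7 8 10 6 13 15 16 17 18 9
12>5: swap(2,4), hi=3 ⇒ 3 5 8 7 12 10 6 13 15 16 17 18 9
8>5: swap(2,3), hi=2 ⇒ 3 5 7 8 12 10 6 13 15 16 17 18 9
7>5: swap(2,2), hi=1 ⇒ 3 5 7 8 12 10 6 13 15 16 17 18 9
done. lo=1 hi=1; v=3 5 7 8 12 10 6 13 15 16 17 18 9

3 5 7 8 12 10 6 13 15 16 17 18 9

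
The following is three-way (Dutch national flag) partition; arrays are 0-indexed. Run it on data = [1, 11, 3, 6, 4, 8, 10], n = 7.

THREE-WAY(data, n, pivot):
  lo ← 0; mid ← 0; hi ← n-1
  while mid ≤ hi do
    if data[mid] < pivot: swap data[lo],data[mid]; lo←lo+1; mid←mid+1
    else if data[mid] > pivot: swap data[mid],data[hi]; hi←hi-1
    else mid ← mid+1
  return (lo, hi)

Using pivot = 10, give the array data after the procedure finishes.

pivot = 10; lo=0, mid=0, hi=6
data[mid]=1<10: swap data[0],data[0]; lo=1,mid=1 → [1, 11, 3, 6, 4, 8, 10]
data[mid]=11>10: swap data[1],data[6]; hi=5 → [1, 10, 3, 6, 4, 8, 11]
data[mid]=10=10: mid=2
data[mid]=3<10: swap data[1],data[2]; lo=2,mid=3 → [1, 3, 10, 6, 4, 8, 11]
data[mid]=6<10: swap data[2],data[3]; lo=3,mid=4 → [1, 3, 6, 10, 4, 8, 11]
data[mid]=4<10: swap data[3],data[4]; lo=4,mid=5 → [1, 3, 6, 4, 10, 8, 11]
data[mid]=8<10: swap data[4],data[5]; lo=5,mid=6 → [1, 3, 6, 4, 8, 10, 11]
end: lo=5, hi=5; data = [1, 3, 6, 4, 8, 10, 11]

[1, 3, 6, 4, 8, 10, 11]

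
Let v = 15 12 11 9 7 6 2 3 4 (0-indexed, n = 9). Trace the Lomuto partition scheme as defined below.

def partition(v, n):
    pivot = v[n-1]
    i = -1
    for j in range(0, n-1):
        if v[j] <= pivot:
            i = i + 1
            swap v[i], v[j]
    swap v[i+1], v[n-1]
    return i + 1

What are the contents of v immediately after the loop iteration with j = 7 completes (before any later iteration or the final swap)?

2 3 11 9 7 6 15 12 4

pivot = v[8] = 4; i = -1
j=0: v[0]=15 > 4 → no swap
j=1: v[1]=12 > 4 → no swap
j=2: v[2]=11 > 4 → no swap
j=3: v[3]=9 > 4 → no swap
j=4: v[4]=7 > 4 → no swap
j=5: v[5]=6 > 4 → no swap
j=6: v[6]=2 ≤ 4 → i=0, swap v[0],v[6] → 2 12 11 9 7 6 15 3 4
j=7: v[7]=3 ≤ 4 → i=1, swap v[1],v[7] → 2 3 11 9 7 6 15 12 4
(after j=7) v = 2 3 11 9 7 6 15 12 4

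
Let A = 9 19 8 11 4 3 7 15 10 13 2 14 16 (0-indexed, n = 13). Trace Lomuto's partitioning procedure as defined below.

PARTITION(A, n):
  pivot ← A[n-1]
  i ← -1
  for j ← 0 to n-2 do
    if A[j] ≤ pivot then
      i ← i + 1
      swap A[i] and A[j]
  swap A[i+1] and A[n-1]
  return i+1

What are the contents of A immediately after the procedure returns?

pivot=16, i=-1
j=0: 9≤16, i=0, swap(0,0) ⇒ 9 19 8 11 4 3 7 15 10 13 2 14 16
j=1: 19>16, skip
j=2: 8≤16, i=1, swap(1,2) ⇒ 9 8 19 11 4 3 7 15 10 13 2 14 16
j=3: 11≤16, i=2, swap(2,3) ⇒ 9 8 11 19 4 3 7 15 10 13 2 14 16
j=4: 4≤16, i=3, swap(3,4) ⇒ 9 8 11 4 19 3 7 15 10 13 2 14 16
j=5: 3≤16, i=4, swap(4,5) ⇒ 9 8 11 4 3 19 7 15 10 13 2 14 16
j=6: 7≤16, i=5, swap(5,6) ⇒ 9 8 11 4 3 7 19 15 10 13 2 14 16
j=7: 15≤16, i=6, swap(6,7) ⇒ 9 8 11 4 3 7 15 19 10 13 2 14 16
j=8: 10≤16, i=7, swap(7,8) ⇒ 9 8 11 4 3 7 15 10 19 13 2 14 16
j=9: 13≤16, i=8, swap(8,9) ⇒ 9 8 11 4 3 7 15 10 13 19 2 14 16
j=10: 2≤16, i=9, swap(9,10) ⇒ 9 8 11 4 3 7 15 10 13 2 19 14 16
j=11: 14≤16, i=10, swap(10,11) ⇒ 9 8 11 4 3 7 15 10 13 2 14 19 16
swap(11,12) ⇒ 9 8 11 4 3 7 15 10 13 2 14 16 19; return 11

9 8 11 4 3 7 15 10 13 2 14 16 19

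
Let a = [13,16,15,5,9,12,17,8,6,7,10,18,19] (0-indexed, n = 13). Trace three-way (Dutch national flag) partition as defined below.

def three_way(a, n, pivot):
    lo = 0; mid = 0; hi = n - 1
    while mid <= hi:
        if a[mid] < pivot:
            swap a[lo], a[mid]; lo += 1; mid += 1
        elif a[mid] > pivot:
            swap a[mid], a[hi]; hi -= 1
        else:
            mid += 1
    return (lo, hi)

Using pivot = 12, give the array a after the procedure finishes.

lo=0 mid=0 hi=12
13>12: swap(0,12), hi=11 ⇒ [19,16,15,5,9,12,17,8,6,7,10,18,13]
19>12: swap(0,11), hi=10 ⇒ [18,16,15,5,9,12,17,8,6,7,10,19,13]
18>12: swap(0,10), hi=9 ⇒ [10,16,15,5,9,12,17,8,6,7,18,19,13]
10<12: swap(0,0), lo=1 mid=1 ⇒ [10,16,15,5,9,12,17,8,6,7,18,19,13]
16>12: swap(1,9), hi=8 ⇒ [10,7,15,5,9,12,17,8,6,16,18,19,13]
7<12: swap(1,1), lo=2 mid=2 ⇒ [10,7,15,5,9,12,17,8,6,16,18,19,13]
15>12: swap(2,8), hi=7 ⇒ [10,7,6,5,9,12,17,8,15,16,18,19,13]
6<12: swap(2,2), lo=3 mid=3 ⇒ [10,7,6,5,9,12,17,8,15,16,18,19,13]
5<12: swap(3,3), lo=4 mid=4 ⇒ [10,7,6,5,9,12,17,8,15,16,18,19,13]
9<12: swap(4,4), lo=5 mid=5 ⇒ [10,7,6,5,9,12,17,8,15,16,18,19,13]
12=12: mid=6
17>12: swap(6,7), hi=6 ⇒ [10,7,6,5,9,12,8,17,15,16,18,19,13]
8<12: swap(5,6), lo=6 mid=7 ⇒ [10,7,6,5,9,8,12,17,15,16,18,19,13]
done. lo=6 hi=6; a=[10,7,6,5,9,8,12,17,15,16,18,19,13]

[10,7,6,5,9,8,12,17,15,16,18,19,13]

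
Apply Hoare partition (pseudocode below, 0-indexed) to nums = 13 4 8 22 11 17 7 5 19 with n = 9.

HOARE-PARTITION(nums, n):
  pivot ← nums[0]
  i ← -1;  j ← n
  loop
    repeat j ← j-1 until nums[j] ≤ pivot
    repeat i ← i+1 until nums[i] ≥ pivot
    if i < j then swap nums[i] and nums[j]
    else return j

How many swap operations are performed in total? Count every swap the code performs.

2

pivot = nums[0] = 13; i = -1, j = 9
j→7 (nums[7]=5≤13), i→0 (nums[0]=13≥13); i<j, swap → 5 4 8 22 11 17 7 13 19
j→6 (nums[6]=7≤13), i→3 (nums[3]=22≥13); i<j, swap → 5 4 8 7 11 17 22 13 19
j→4, i→5; i≥j, return j=4. nums = 5 4 8 7 11 17 22 13 19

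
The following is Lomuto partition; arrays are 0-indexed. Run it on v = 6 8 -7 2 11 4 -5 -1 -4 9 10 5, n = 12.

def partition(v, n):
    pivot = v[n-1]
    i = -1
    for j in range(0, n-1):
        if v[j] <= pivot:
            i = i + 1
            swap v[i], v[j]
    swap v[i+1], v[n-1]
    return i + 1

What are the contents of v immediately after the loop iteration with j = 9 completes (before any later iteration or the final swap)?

-7 2 4 -5 -1 -4 8 11 6 9 10 5

pivot=5, i=-1
j=0: 6>5, skip
j=1: 8>5, skip
j=2: -7≤5, i=0, swap(0,2) ⇒ -7 8 6 2 11 4 -5 -1 -4 9 10 5
j=3: 2≤5, i=1, swap(1,3) ⇒ -7 2 6 8 11 4 -5 -1 -4 9 10 5
j=4: 11>5, skip
j=5: 4≤5, i=2, swap(2,5) ⇒ -7 2 4 8 11 6 -5 -1 -4 9 10 5
j=6: -5≤5, i=3, swap(3,6) ⇒ -7 2 4 -5 11 6 8 -1 -4 9 10 5
j=7: -1≤5, i=4, swap(4,7) ⇒ -7 2 4 -5 -1 6 8 11 -4 9 10 5
j=8: -4≤5, i=5, swap(5,8) ⇒ -7 2 4 -5 -1 -4 8 11 6 9 10 5
j=9: 9>5, skip
(after j=9) v = -7 2 4 -5 -1 -4 8 11 6 9 10 5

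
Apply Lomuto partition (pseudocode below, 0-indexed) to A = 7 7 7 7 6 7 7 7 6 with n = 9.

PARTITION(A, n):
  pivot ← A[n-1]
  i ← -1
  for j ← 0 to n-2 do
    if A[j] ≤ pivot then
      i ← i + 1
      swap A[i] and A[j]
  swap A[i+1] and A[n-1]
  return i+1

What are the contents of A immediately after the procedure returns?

pivot = A[8] = 6; i = -1
j=0: A[0]=7 > 6 → no swap
j=1: A[1]=7 > 6 → no swap
j=2: A[2]=7 > 6 → no swap
j=3: A[3]=7 > 6 → no swap
j=4: A[4]=6 ≤ 6 → i=0, swap A[0],A[4] → 6 7 7 7 7 7 7 7 6
j=5: A[5]=7 > 6 → no swap
j=6: A[6]=7 > 6 → no swap
j=7: A[7]=7 > 6 → no swap
final swap A[1],A[8] → 6 6 7 7 7 7 7 7 7; return 1

6 6 7 7 7 7 7 7 7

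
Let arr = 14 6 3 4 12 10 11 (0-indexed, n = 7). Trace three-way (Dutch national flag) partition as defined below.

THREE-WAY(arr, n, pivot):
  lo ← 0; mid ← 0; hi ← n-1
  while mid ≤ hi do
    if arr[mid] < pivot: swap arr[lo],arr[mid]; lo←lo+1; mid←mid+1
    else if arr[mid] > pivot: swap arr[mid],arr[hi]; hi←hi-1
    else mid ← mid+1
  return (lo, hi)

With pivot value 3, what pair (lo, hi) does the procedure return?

lo=0 mid=0 hi=6
14>3: swap(0,6), hi=5 ⇒ 11 6 3 4 12 10 14
11>3: swap(0,5), hi=4 ⇒ 10 6 3 4 12 11 14
10>3: swap(0,4), hi=3 ⇒ 12 6 3 4 10 11 14
12>3: swap(0,3), hi=2 ⇒ 4 6 3 12 10 11 14
4>3: swap(0,2), hi=1 ⇒ 3 6 4 12 10 11 14
3=3: mid=1
6>3: swap(1,1), hi=0 ⇒ 3 6 4 12 10 11 14
done. lo=0 hi=0; arr=3 6 4 12 10 11 14

(0, 0)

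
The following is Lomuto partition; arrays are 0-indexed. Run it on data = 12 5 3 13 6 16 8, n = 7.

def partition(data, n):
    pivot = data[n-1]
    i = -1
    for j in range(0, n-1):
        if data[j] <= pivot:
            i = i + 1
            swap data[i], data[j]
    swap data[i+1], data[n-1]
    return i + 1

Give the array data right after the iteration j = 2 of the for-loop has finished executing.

pivot = data[6] = 8; i = -1
j=0: data[0]=12 > 8 → no swap
j=1: data[1]=5 ≤ 8 → i=0, swap data[0],data[1] → 5 12 3 13 6 16 8
j=2: data[2]=3 ≤ 8 → i=1, swap data[1],data[2] → 5 3 12 13 6 16 8
(after j=2) data = 5 3 12 13 6 16 8

5 3 12 13 6 16 8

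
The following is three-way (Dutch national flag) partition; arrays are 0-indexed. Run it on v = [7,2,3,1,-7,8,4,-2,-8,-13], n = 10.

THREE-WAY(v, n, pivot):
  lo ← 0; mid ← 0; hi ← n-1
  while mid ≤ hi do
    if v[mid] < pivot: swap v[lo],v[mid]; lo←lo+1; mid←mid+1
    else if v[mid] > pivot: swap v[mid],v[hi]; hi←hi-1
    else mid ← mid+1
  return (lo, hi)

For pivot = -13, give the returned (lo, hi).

pivot = -13; lo=0, mid=0, hi=9
v[mid]=7>-13: swap v[0],v[9]; hi=8 → [-13,2,3,1,-7,8,4,-2,-8,7]
v[mid]=-13=-13: mid=1
v[mid]=2>-13: swap v[1],v[8]; hi=7 → [-13,-8,3,1,-7,8,4,-2,2,7]
v[mid]=-8>-13: swap v[1],v[7]; hi=6 → [-13,-2,3,1,-7,8,4,-8,2,7]
v[mid]=-2>-13: swap v[1],v[6]; hi=5 → [-13,4,3,1,-7,8,-2,-8,2,7]
v[mid]=4>-13: swap v[1],v[5]; hi=4 → [-13,8,3,1,-7,4,-2,-8,2,7]
v[mid]=8>-13: swap v[1],v[4]; hi=3 → [-13,-7,3,1,8,4,-2,-8,2,7]
v[mid]=-7>-13: swap v[1],v[3]; hi=2 → [-13,1,3,-7,8,4,-2,-8,2,7]
v[mid]=1>-13: swap v[1],v[2]; hi=1 → [-13,3,1,-7,8,4,-2,-8,2,7]
v[mid]=3>-13: swap v[1],v[1]; hi=0 → [-13,3,1,-7,8,4,-2,-8,2,7]
end: lo=0, hi=0; v = [-13,3,1,-7,8,4,-2,-8,2,7]

(0, 0)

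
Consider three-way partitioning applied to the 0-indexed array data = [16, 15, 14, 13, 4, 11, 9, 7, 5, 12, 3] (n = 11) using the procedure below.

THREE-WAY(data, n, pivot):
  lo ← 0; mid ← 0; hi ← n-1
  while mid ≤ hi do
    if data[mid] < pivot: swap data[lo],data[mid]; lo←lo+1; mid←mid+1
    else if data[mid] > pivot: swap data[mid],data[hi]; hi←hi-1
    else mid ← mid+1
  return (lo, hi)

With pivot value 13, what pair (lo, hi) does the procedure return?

(7, 7)

pivot = 13; lo=0, mid=0, hi=10
data[mid]=16>13: swap data[0],data[10]; hi=9 → [3, 15, 14, 13, 4, 11, 9, 7, 5, 12, 16]
data[mid]=3<13: swap data[0],data[0]; lo=1,mid=1 → [3, 15, 14, 13, 4, 11, 9, 7, 5, 12, 16]
data[mid]=15>13: swap data[1],data[9]; hi=8 → [3, 12, 14, 13, 4, 11, 9, 7, 5, 15, 16]
data[mid]=12<13: swap data[1],data[1]; lo=2,mid=2 → [3, 12, 14, 13, 4, 11, 9, 7, 5, 15, 16]
data[mid]=14>13: swap data[2],data[8]; hi=7 → [3, 12, 5, 13, 4, 11, 9, 7, 14, 15, 16]
data[mid]=5<13: swap data[2],data[2]; lo=3,mid=3 → [3, 12, 5, 13, 4, 11, 9, 7, 14, 15, 16]
data[mid]=13=13: mid=4
data[mid]=4<13: swap data[3],data[4]; lo=4,mid=5 → [3, 12, 5, 4, 13, 11, 9, 7, 14, 15, 16]
data[mid]=11<13: swap data[4],data[5]; lo=5,mid=6 → [3, 12, 5, 4, 11, 13, 9, 7, 14, 15, 16]
data[mid]=9<13: swap data[5],data[6]; lo=6,mid=7 → [3, 12, 5, 4, 11, 9, 13, 7, 14, 15, 16]
data[mid]=7<13: swap data[6],data[7]; lo=7,mid=8 → [3, 12, 5, 4, 11, 9, 7, 13, 14, 15, 16]
end: lo=7, hi=7; data = [3, 12, 5, 4, 11, 9, 7, 13, 14, 15, 16]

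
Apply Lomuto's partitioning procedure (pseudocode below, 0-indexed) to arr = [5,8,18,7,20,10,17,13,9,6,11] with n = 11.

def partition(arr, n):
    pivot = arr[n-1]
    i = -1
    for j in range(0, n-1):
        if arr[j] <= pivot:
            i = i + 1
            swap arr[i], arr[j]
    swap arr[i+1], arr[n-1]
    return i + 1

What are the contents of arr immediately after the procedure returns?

[5,8,7,10,9,6,11,13,20,18,17]

pivot=11, i=-1
j=0: 5≤11, i=0, swap(0,0) ⇒ [5,8,18,7,20,10,17,13,9,6,11]
j=1: 8≤11, i=1, swap(1,1) ⇒ [5,8,18,7,20,10,17,13,9,6,11]
j=2: 18>11, skip
j=3: 7≤11, i=2, swap(2,3) ⇒ [5,8,7,18,20,10,17,13,9,6,11]
j=4: 20>11, skip
j=5: 10≤11, i=3, swap(3,5) ⇒ [5,8,7,10,20,18,17,13,9,6,11]
j=6: 17>11, skip
j=7: 13>11, skip
j=8: 9≤11, i=4, swap(4,8) ⇒ [5,8,7,10,9,18,17,13,20,6,11]
j=9: 6≤11, i=5, swap(5,9) ⇒ [5,8,7,10,9,6,17,13,20,18,11]
swap(6,10) ⇒ [5,8,7,10,9,6,11,13,20,18,17]; return 6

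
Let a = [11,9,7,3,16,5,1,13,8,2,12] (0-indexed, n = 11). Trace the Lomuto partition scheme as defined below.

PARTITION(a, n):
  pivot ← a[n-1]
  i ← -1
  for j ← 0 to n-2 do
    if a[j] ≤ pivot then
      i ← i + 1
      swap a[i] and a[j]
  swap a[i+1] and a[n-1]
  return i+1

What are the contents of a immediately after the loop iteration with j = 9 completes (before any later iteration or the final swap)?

[11,9,7,3,5,1,8,2,16,13,12]

pivot = a[10] = 12; i = -1
j=0: a[0]=11 ≤ 12 → i=0, swap a[0],a[0] (no change) → [11,9,7,3,16,5,1,13,8,2,12]
j=1: a[1]=9 ≤ 12 → i=1, swap a[1],a[1] (no change) → [11,9,7,3,16,5,1,13,8,2,12]
j=2: a[2]=7 ≤ 12 → i=2, swap a[2],a[2] (no change) → [11,9,7,3,16,5,1,13,8,2,12]
j=3: a[3]=3 ≤ 12 → i=3, swap a[3],a[3] (no change) → [11,9,7,3,16,5,1,13,8,2,12]
j=4: a[4]=16 > 12 → no swap
j=5: a[5]=5 ≤ 12 → i=4, swap a[4],a[5] → [11,9,7,3,5,16,1,13,8,2,12]
j=6: a[6]=1 ≤ 12 → i=5, swap a[5],a[6] → [11,9,7,3,5,1,16,13,8,2,12]
j=7: a[7]=13 > 12 → no swap
j=8: a[8]=8 ≤ 12 → i=6, swap a[6],a[8] → [11,9,7,3,5,1,8,13,16,2,12]
j=9: a[9]=2 ≤ 12 → i=7, swap a[7],a[9] → [11,9,7,3,5,1,8,2,16,13,12]
(after j=9) a = [11,9,7,3,5,1,8,2,16,13,12]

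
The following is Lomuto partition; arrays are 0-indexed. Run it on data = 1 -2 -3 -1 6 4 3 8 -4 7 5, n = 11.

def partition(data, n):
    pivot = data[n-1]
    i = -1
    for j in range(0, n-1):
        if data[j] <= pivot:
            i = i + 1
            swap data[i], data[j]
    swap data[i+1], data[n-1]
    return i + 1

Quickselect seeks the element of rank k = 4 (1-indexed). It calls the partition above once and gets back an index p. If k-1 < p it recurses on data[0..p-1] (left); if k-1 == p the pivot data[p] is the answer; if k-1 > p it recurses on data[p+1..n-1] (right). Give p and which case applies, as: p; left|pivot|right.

pivot=5, i=-1
j=0: 1≤5, i=0, swap(0,0) ⇒ 1 -2 -3 -1 6 4 3 8 -4 7 5
j=1: -2≤5, i=1, swap(1,1) ⇒ 1 -2 -3 -1 6 4 3 8 -4 7 5
j=2: -3≤5, i=2, swap(2,2) ⇒ 1 -2 -3 -1 6 4 3 8 -4 7 5
j=3: -1≤5, i=3, swap(3,3) ⇒ 1 -2 -3 -1 6 4 3 8 -4 7 5
j=4: 6>5, skip
j=5: 4≤5, i=4, swap(4,5) ⇒ 1 -2 -3 -1 4 6 3 8 -4 7 5
j=6: 3≤5, i=5, swap(5,6) ⇒ 1 -2 -3 -1 4 3 6 8 -4 7 5
j=7: 8>5, skip
j=8: -4≤5, i=6, swap(6,8) ⇒ 1 -2 -3 -1 4 3 -4 8 6 7 5
j=9: 7>5, skip
swap(7,10) ⇒ 1 -2 -3 -1 4 3 -4 5 6 7 8; return 7
p = 7; k-1 = 3 < 7 ⇒ left

7; left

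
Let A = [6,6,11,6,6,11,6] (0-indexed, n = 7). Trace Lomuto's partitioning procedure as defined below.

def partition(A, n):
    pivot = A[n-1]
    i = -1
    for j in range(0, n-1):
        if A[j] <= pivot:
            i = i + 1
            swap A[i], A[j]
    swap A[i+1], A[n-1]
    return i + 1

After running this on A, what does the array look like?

[6,6,6,6,6,11,11]

pivot=6, i=-1
j=0: 6≤6, i=0, swap(0,0) ⇒ [6,6,11,6,6,11,6]
j=1: 6≤6, i=1, swap(1,1) ⇒ [6,6,11,6,6,11,6]
j=2: 11>6, skip
j=3: 6≤6, i=2, swap(2,3) ⇒ [6,6,6,11,6,11,6]
j=4: 6≤6, i=3, swap(3,4) ⇒ [6,6,6,6,11,11,6]
j=5: 11>6, skip
swap(4,6) ⇒ [6,6,6,6,6,11,11]; return 4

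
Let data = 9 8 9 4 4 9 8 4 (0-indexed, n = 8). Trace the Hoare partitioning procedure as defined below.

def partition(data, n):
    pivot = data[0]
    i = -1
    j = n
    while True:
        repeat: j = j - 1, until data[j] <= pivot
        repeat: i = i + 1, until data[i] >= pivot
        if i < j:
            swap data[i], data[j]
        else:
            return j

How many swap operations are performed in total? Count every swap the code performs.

pivot=9
j stops at 7 (4), i stops at 0 (9); swap ⇒ 4 8 9 4 4 9 8 9
j stops at 6 (8), i stops at 2 (9); swap ⇒ 4 8 8 4 4 9 9 9
j stops at 5, i stops at 5; i≥j ⇒ return 5. data=4 8 8 4 4 9 9 9

2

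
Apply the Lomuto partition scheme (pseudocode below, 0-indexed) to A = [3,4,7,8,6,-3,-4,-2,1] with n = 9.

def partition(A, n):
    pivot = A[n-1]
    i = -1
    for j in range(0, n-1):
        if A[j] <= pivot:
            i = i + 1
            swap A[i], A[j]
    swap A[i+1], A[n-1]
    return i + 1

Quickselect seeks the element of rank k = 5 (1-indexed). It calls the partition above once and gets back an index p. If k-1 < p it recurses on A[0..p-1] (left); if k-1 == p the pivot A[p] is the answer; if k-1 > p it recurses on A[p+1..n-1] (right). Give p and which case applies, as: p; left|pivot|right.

3; right

pivot = A[8] = 1; i = -1
j=0: A[0]=3 > 1 → no swap
j=1: A[1]=4 > 1 → no swap
j=2: A[2]=7 > 1 → no swap
j=3: A[3]=8 > 1 → no swap
j=4: A[4]=6 > 1 → no swap
j=5: A[5]=-3 ≤ 1 → i=0, swap A[0],A[5] → [-3,4,7,8,6,3,-4,-2,1]
j=6: A[6]=-4 ≤ 1 → i=1, swap A[1],A[6] → [-3,-4,7,8,6,3,4,-2,1]
j=7: A[7]=-2 ≤ 1 → i=2, swap A[2],A[7] → [-3,-4,-2,8,6,3,4,7,1]
final swap A[3],A[8] → [-3,-4,-2,1,6,3,4,7,8]; return 3
p = 3; k-1 = 4 > 3 ⇒ right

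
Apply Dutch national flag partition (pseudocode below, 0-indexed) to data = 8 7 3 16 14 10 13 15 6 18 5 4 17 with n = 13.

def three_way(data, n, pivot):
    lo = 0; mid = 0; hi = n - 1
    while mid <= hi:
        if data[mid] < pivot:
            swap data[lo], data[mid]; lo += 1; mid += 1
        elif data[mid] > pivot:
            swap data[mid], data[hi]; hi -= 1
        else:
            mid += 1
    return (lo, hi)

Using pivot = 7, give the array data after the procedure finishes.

pivot = 7; lo=0, mid=0, hi=12
data[mid]=8>7: swap data[0],data[12]; hi=11 → 17 7 3 16 14 10 13 15 6 18 5 4 8
data[mid]=17>7: swap data[0],data[11]; hi=10 → 4 7 3 16 14 10 13 15 6 18 5 17 8
data[mid]=4<7: swap data[0],data[0]; lo=1,mid=1 → 4 7 3 16 14 10 13 15 6 18 5 17 8
data[mid]=7=7: mid=2
data[mid]=3<7: swap data[1],data[2]; lo=2,mid=3 → 4 3 7 16 14 10 13 15 6 18 5 17 8
data[mid]=16>7: swap data[3],data[10]; hi=9 → 4 3 7 5 14 10 13 15 6 18 16 17 8
data[mid]=5<7: swap data[2],data[3]; lo=3,mid=4 → 4 3 5 7 14 10 13 15 6 18 16 17 8
data[mid]=14>7: swap data[4],data[9]; hi=8 → 4 3 5 7 18 10 13 15 6 14 16 17 8
data[mid]=18>7: swap data[4],data[8]; hi=7 → 4 3 5 7 6 10 13 15 18 14 16 17 8
data[mid]=6<7: swap data[3],data[4]; lo=4,mid=5 → 4 3 5 6 7 10 13 15 18 14 16 17 8
data[mid]=10>7: swap data[5],data[7]; hi=6 → 4 3 5 6 7 15 13 10 18 14 16 17 8
data[mid]=15>7: swap data[5],data[6]; hi=5 → 4 3 5 6 7 13 15 10 18 14 16 17 8
data[mid]=13>7: swap data[5],data[5]; hi=4 → 4 3 5 6 7 13 15 10 18 14 16 17 8
end: lo=4, hi=4; data = 4 3 5 6 7 13 15 10 18 14 16 17 8

4 3 5 6 7 13 15 10 18 14 16 17 8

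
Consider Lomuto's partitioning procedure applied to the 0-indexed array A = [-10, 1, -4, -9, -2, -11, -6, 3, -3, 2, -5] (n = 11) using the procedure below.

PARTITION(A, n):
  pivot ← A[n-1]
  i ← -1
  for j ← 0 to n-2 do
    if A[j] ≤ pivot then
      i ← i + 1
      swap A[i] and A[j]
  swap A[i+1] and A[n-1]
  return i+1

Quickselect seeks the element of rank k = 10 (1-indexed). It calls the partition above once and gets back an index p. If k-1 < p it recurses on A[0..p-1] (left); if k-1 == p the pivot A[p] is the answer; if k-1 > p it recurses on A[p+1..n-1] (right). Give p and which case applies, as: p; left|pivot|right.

4; right

pivot = A[10] = -5; i = -1
j=0: A[0]=-10 ≤ -5 → i=0, swap A[0],A[0] (no change) → [-10, 1, -4, -9, -2, -11, -6, 3, -3, 2, -5]
j=1: A[1]=1 > -5 → no swap
j=2: A[2]=-4 > -5 → no swap
j=3: A[3]=-9 ≤ -5 → i=1, swap A[1],A[3] → [-10, -9, -4, 1, -2, -11, -6, 3, -3, 2, -5]
j=4: A[4]=-2 > -5 → no swap
j=5: A[5]=-11 ≤ -5 → i=2, swap A[2],A[5] → [-10, -9, -11, 1, -2, -4, -6, 3, -3, 2, -5]
j=6: A[6]=-6 ≤ -5 → i=3, swap A[3],A[6] → [-10, -9, -11, -6, -2, -4, 1, 3, -3, 2, -5]
j=7: A[7]=3 > -5 → no swap
j=8: A[8]=-3 > -5 → no swap
j=9: A[9]=2 > -5 → no swap
final swap A[4],A[10] → [-10, -9, -11, -6, -5, -4, 1, 3, -3, 2, -2]; return 4
p = 4; k-1 = 9 > 4 ⇒ right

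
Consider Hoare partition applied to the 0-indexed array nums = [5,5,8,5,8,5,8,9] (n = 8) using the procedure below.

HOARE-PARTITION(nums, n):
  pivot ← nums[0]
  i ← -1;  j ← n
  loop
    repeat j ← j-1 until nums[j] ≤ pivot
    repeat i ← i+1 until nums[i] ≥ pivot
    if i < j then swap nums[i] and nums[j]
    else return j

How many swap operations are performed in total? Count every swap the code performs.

pivot = nums[0] = 5; i = -1, j = 8
j→5 (nums[5]=5≤5), i→0 (nums[0]=5≥5); i<j, swap → [5,5,8,5,8,5,8,9]
j→3 (nums[3]=5≤5), i→1 (nums[1]=5≥5); i<j, swap → [5,5,8,5,8,5,8,9]
j→1, i→2; i≥j, return j=1. nums = [5,5,8,5,8,5,8,9]

2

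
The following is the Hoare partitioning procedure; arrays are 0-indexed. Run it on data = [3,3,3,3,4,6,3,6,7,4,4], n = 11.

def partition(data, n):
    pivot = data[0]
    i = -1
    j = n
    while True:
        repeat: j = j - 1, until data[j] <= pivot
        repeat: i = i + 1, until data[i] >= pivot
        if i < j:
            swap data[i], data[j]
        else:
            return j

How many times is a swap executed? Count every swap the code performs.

pivot=3
j stops at 6 (3), i stops at 0 (3); swap ⇒ [3,3,3,3,4,6,3,6,7,4,4]
j stops at 3 (3), i stops at 1 (3); swap ⇒ [3,3,3,3,4,6,3,6,7,4,4]
j stops at 2, i stops at 2; i≥j ⇒ return 2. data=[3,3,3,3,4,6,3,6,7,4,4]

2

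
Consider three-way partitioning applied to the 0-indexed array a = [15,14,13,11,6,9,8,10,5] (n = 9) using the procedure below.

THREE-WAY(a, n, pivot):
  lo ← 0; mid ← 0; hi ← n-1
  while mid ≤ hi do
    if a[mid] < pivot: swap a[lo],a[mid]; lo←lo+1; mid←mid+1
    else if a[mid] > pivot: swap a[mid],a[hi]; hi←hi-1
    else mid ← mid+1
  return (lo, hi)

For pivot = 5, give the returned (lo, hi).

lo=0 mid=0 hi=8
15>5: swap(0,8), hi=7 ⇒ [5,14,13,11,6,9,8,10,15]
5=5: mid=1
14>5: swap(1,7), hi=6 ⇒ [5,10,13,11,6,9,8,14,15]
10>5: swap(1,6), hi=5 ⇒ [5,8,13,11,6,9,10,14,15]
8>5: swap(1,5), hi=4 ⇒ [5,9,13,11,6,8,10,14,15]
9>5: swap(1,4), hi=3 ⇒ [5,6,13,11,9,8,10,14,15]
6>5: swap(1,3), hi=2 ⇒ [5,11,13,6,9,8,10,14,15]
11>5: swap(1,2), hi=1 ⇒ [5,13,11,6,9,8,10,14,15]
13>5: swap(1,1), hi=0 ⇒ [5,13,11,6,9,8,10,14,15]
done. lo=0 hi=0; a=[5,13,11,6,9,8,10,14,15]

(0, 0)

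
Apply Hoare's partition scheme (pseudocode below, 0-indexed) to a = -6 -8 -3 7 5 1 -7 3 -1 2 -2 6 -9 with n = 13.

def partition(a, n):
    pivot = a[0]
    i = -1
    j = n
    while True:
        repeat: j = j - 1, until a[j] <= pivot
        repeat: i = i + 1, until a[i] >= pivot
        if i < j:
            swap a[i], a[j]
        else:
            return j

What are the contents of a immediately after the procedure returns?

-9 -8 -7 7 5 1 -3 3 -1 2 -2 6 -6

pivot=-6
j stops at 12 (-9), i stops at 0 (-6); swap ⇒ -9 -8 -3 7 5 1 -7 3 -1 2 -2 6 -6
j stops at 6 (-7), i stops at 2 (-3); swap ⇒ -9 -8 -7 7 5 1 -3 3 -1 2 -2 6 -6
j stops at 2, i stops at 3; i≥j ⇒ return 2. a=-9 -8 -7 7 5 1 -3 3 -1 2 -2 6 -6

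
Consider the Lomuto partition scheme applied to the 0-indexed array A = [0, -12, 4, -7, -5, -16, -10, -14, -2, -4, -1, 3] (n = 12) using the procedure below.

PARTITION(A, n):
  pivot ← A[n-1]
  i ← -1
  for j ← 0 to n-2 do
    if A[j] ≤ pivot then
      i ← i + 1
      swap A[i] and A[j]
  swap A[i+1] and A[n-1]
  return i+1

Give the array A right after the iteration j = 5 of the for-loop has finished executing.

[0, -12, -7, -5, -16, 4, -10, -14, -2, -4, -1, 3]

pivot = A[11] = 3; i = -1
j=0: A[0]=0 ≤ 3 → i=0, swap A[0],A[0] (no change) → [0, -12, 4, -7, -5, -16, -10, -14, -2, -4, -1, 3]
j=1: A[1]=-12 ≤ 3 → i=1, swap A[1],A[1] (no change) → [0, -12, 4, -7, -5, -16, -10, -14, -2, -4, -1, 3]
j=2: A[2]=4 > 3 → no swap
j=3: A[3]=-7 ≤ 3 → i=2, swap A[2],A[3] → [0, -12, -7, 4, -5, -16, -10, -14, -2, -4, -1, 3]
j=4: A[4]=-5 ≤ 3 → i=3, swap A[3],A[4] → [0, -12, -7, -5, 4, -16, -10, -14, -2, -4, -1, 3]
j=5: A[5]=-16 ≤ 3 → i=4, swap A[4],A[5] → [0, -12, -7, -5, -16, 4, -10, -14, -2, -4, -1, 3]
(after j=5) A = [0, -12, -7, -5, -16, 4, -10, -14, -2, -4, -1, 3]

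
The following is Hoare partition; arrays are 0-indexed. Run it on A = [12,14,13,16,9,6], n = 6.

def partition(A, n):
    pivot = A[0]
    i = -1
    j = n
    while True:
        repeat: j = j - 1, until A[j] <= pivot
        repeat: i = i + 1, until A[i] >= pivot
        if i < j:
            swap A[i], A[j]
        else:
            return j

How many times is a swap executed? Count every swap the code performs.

pivot = A[0] = 12; i = -1, j = 6
j→5 (A[5]=6≤12), i→0 (A[0]=12≥12); i<j, swap → [6,14,13,16,9,12]
j→4 (A[4]=9≤12), i→1 (A[1]=14≥12); i<j, swap → [6,9,13,16,14,12]
j→1, i→2; i≥j, return j=1. A = [6,9,13,16,14,12]

2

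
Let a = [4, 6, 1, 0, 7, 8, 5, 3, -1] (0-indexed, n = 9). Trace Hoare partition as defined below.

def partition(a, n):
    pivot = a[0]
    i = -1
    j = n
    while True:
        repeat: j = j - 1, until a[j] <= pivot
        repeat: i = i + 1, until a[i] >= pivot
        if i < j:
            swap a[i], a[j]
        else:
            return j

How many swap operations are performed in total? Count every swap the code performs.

2

pivot = a[0] = 4; i = -1, j = 9
j→8 (a[8]=-1≤4), i→0 (a[0]=4≥4); i<j, swap → [-1, 6, 1, 0, 7, 8, 5, 3, 4]
j→7 (a[7]=3≤4), i→1 (a[1]=6≥4); i<j, swap → [-1, 3, 1, 0, 7, 8, 5, 6, 4]
j→3, i→4; i≥j, return j=3. a = [-1, 3, 1, 0, 7, 8, 5, 6, 4]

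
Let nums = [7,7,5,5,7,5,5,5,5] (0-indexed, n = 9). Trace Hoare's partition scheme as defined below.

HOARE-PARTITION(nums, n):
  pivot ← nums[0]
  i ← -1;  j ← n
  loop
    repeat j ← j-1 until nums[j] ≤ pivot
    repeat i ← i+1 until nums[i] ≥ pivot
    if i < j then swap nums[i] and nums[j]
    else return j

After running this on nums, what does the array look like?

[5,5,5,5,5,5,7,7,7]

pivot=7
j stops at 8 (5), i stops at 0 (7); swap ⇒ [5,7,5,5,7,5,5,5,7]
j stops at 7 (5), i stops at 1 (7); swap ⇒ [5,5,5,5,7,5,5,7,7]
j stops at 6 (5), i stops at 4 (7); swap ⇒ [5,5,5,5,5,5,7,7,7]
j stops at 5, i stops at 6; i≥j ⇒ return 5. nums=[5,5,5,5,5,5,7,7,7]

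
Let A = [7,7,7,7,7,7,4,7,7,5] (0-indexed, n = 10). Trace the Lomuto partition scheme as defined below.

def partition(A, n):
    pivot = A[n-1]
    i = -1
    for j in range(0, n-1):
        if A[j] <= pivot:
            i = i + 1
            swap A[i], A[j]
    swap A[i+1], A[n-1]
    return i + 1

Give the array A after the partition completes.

[4,5,7,7,7,7,7,7,7,7]

pivot = A[9] = 5; i = -1
j=0: A[0]=7 > 5 → no swap
j=1: A[1]=7 > 5 → no swap
j=2: A[2]=7 > 5 → no swap
j=3: A[3]=7 > 5 → no swap
j=4: A[4]=7 > 5 → no swap
j=5: A[5]=7 > 5 → no swap
j=6: A[6]=4 ≤ 5 → i=0, swap A[0],A[6] → [4,7,7,7,7,7,7,7,7,5]
j=7: A[7]=7 > 5 → no swap
j=8: A[8]=7 > 5 → no swap
final swap A[1],A[9] → [4,5,7,7,7,7,7,7,7,7]; return 1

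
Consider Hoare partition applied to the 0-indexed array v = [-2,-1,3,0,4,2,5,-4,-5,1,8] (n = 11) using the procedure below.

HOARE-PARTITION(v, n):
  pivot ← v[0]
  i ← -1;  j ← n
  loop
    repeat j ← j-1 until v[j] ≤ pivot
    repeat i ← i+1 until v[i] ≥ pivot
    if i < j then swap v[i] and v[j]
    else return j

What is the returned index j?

1

pivot = v[0] = -2; i = -1, j = 11
j→8 (v[8]=-5≤-2), i→0 (v[0]=-2≥-2); i<j, swap → [-5,-1,3,0,4,2,5,-4,-2,1,8]
j→7 (v[7]=-4≤-2), i→1 (v[1]=-1≥-2); i<j, swap → [-5,-4,3,0,4,2,5,-1,-2,1,8]
j→1, i→2; i≥j, return j=1. v = [-5,-4,3,0,4,2,5,-1,-2,1,8]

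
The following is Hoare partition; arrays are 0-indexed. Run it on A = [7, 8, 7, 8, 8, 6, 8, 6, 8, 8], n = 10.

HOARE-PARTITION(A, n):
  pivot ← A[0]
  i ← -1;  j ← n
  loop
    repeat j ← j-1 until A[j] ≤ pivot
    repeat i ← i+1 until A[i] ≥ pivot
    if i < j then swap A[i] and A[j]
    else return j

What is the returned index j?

pivot = A[0] = 7; i = -1, j = 10
j→7 (A[7]=6≤7), i→0 (A[0]=7≥7); i<j, swap → [6, 8, 7, 8, 8, 6, 8, 7, 8, 8]
j→5 (A[5]=6≤7), i→1 (A[1]=8≥7); i<j, swap → [6, 6, 7, 8, 8, 8, 8, 7, 8, 8]
j→2, i→2; i≥j, return j=2. A = [6, 6, 7, 8, 8, 8, 8, 7, 8, 8]

2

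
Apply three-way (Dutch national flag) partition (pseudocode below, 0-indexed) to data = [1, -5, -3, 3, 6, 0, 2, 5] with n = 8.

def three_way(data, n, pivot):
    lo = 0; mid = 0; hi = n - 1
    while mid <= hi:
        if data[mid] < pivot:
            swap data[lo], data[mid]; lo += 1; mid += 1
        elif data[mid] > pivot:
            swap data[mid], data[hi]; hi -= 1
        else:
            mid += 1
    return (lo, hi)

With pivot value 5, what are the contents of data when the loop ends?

[1, -5, -3, 3, 0, 2, 5, 6]

lo=0 mid=0 hi=7
1<5: swap(0,0), lo=1 mid=1 ⇒ [1, -5, -3, 3, 6, 0, 2, 5]
-5<5: swap(1,1), lo=2 mid=2 ⇒ [1, -5, -3, 3, 6, 0, 2, 5]
-3<5: swap(2,2), lo=3 mid=3 ⇒ [1, -5, -3, 3, 6, 0, 2, 5]
3<5: swap(3,3), lo=4 mid=4 ⇒ [1, -5, -3, 3, 6, 0, 2, 5]
6>5: swap(4,7), hi=6 ⇒ [1, -5, -3, 3, 5, 0, 2, 6]
5=5: mid=5
0<5: swap(4,5), lo=5 mid=6 ⇒ [1, -5, -3, 3, 0, 5, 2, 6]
2<5: swap(5,6), lo=6 mid=7 ⇒ [1, -5, -3, 3, 0, 2, 5, 6]
done. lo=6 hi=6; data=[1, -5, -3, 3, 0, 2, 5, 6]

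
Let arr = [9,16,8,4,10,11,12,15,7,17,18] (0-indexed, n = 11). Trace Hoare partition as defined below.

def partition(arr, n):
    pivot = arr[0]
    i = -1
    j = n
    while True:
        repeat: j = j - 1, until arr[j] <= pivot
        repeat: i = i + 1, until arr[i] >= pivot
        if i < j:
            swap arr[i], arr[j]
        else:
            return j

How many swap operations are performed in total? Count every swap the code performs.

2

pivot = arr[0] = 9; i = -1, j = 11
j→8 (arr[8]=7≤9), i→0 (arr[0]=9≥9); i<j, swap → [7,16,8,4,10,11,12,15,9,17,18]
j→3 (arr[3]=4≤9), i→1 (arr[1]=16≥9); i<j, swap → [7,4,8,16,10,11,12,15,9,17,18]
j→2, i→3; i≥j, return j=2. arr = [7,4,8,16,10,11,12,15,9,17,18]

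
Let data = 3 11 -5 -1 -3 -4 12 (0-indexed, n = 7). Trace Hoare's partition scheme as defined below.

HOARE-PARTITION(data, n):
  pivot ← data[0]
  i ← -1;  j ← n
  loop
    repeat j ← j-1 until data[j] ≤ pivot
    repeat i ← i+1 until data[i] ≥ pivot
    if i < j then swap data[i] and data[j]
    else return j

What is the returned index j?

3

pivot=3
j stops at 5 (-4), i stops at 0 (3); swap ⇒ -4 11 -5 -1 -3 3 12
j stops at 4 (-3), i stops at 1 (11); swap ⇒ -4 -3 -5 -1 11 3 12
j stops at 3, i stops at 4; i≥j ⇒ return 3. data=-4 -3 -5 -1 11 3 12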